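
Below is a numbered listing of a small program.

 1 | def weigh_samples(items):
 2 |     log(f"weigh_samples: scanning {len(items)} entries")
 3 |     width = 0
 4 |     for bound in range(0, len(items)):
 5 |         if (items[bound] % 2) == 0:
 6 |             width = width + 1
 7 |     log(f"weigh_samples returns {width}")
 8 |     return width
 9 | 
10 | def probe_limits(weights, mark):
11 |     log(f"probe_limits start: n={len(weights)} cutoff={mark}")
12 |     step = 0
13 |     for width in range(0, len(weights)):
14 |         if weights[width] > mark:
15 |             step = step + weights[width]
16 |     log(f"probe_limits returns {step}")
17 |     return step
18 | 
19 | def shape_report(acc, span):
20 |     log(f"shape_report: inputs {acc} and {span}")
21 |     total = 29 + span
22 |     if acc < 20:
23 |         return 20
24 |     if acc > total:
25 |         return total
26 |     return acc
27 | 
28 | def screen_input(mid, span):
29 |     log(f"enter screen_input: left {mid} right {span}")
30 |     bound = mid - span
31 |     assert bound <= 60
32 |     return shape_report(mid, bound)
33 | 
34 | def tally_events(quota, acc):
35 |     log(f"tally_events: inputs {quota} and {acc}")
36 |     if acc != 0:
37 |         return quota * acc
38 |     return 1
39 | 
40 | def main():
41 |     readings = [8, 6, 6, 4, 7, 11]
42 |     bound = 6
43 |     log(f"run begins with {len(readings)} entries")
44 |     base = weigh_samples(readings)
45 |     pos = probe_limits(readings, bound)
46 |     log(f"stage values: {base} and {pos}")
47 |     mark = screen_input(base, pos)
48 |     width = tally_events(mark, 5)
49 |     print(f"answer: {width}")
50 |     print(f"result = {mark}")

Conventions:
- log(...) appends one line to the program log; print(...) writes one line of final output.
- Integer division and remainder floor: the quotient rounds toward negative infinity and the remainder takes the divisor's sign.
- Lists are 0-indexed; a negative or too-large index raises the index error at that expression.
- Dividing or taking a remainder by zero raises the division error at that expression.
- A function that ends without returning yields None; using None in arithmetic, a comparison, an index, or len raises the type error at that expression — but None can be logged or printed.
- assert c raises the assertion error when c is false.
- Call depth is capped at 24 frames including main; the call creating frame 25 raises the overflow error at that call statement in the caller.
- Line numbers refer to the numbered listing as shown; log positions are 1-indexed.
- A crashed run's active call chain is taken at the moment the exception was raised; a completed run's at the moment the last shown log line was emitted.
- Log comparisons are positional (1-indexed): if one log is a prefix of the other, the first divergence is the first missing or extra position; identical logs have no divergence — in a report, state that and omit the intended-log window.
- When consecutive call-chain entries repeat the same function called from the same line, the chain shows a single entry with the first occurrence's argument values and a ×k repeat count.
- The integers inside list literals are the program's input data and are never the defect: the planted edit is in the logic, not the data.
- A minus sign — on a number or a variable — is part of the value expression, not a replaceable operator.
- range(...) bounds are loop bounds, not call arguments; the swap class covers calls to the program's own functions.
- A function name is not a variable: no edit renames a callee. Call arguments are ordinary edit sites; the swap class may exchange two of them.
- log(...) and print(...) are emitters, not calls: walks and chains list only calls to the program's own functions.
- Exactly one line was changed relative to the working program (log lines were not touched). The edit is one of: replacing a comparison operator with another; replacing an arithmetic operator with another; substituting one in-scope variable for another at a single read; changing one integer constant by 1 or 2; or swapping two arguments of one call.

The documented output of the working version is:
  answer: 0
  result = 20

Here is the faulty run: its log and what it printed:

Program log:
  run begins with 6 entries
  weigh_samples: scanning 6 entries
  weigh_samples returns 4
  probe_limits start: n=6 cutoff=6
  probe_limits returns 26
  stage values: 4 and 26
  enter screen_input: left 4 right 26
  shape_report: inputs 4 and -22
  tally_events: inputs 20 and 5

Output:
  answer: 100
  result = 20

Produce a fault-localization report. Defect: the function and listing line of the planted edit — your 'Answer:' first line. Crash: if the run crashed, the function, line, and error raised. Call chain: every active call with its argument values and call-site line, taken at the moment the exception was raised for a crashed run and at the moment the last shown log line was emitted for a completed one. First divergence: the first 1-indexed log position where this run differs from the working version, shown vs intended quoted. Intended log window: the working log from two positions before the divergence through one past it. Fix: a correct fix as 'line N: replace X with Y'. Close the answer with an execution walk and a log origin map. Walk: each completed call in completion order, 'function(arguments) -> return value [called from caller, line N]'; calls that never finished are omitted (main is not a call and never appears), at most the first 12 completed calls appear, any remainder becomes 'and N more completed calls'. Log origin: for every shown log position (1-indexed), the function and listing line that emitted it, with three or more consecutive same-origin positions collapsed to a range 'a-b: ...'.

Answer: the defect is in tally_events at line 37.
Core observation: Every logged value matches the working version; the printed result is what differs.
Call chain: main -> tally_events(20, 5) (called at line 48).
First divergence: none; the two logs match at every position.
Execution walk:
  weigh_samples([8, 6, 6, 4, 7, 11]) -> 4  [called from main, line 44]
  probe_limits([8, 6, 6, 4, 7, 11], 6) -> 26  [called from main, line 45]
  shape_report(4, -22) -> 20  [called from screen_input, line 32]
  screen_input(4, 26) -> 20  [called from main, line 47]
  tally_events(20, 5) -> 100  [called from main, line 48]
Log origin:
  1 — main, line 43
  2 — weigh_samples, line 2
  3 — weigh_samples, line 7
  4 — probe_limits, line 11
  5 — probe_limits, line 16
  6 — main, line 46
  7 — screen_input, line 29
  8 — shape_report, line 20
  9 — tally_events, line 35
A correct fix: line 37: replace `*` with `%`.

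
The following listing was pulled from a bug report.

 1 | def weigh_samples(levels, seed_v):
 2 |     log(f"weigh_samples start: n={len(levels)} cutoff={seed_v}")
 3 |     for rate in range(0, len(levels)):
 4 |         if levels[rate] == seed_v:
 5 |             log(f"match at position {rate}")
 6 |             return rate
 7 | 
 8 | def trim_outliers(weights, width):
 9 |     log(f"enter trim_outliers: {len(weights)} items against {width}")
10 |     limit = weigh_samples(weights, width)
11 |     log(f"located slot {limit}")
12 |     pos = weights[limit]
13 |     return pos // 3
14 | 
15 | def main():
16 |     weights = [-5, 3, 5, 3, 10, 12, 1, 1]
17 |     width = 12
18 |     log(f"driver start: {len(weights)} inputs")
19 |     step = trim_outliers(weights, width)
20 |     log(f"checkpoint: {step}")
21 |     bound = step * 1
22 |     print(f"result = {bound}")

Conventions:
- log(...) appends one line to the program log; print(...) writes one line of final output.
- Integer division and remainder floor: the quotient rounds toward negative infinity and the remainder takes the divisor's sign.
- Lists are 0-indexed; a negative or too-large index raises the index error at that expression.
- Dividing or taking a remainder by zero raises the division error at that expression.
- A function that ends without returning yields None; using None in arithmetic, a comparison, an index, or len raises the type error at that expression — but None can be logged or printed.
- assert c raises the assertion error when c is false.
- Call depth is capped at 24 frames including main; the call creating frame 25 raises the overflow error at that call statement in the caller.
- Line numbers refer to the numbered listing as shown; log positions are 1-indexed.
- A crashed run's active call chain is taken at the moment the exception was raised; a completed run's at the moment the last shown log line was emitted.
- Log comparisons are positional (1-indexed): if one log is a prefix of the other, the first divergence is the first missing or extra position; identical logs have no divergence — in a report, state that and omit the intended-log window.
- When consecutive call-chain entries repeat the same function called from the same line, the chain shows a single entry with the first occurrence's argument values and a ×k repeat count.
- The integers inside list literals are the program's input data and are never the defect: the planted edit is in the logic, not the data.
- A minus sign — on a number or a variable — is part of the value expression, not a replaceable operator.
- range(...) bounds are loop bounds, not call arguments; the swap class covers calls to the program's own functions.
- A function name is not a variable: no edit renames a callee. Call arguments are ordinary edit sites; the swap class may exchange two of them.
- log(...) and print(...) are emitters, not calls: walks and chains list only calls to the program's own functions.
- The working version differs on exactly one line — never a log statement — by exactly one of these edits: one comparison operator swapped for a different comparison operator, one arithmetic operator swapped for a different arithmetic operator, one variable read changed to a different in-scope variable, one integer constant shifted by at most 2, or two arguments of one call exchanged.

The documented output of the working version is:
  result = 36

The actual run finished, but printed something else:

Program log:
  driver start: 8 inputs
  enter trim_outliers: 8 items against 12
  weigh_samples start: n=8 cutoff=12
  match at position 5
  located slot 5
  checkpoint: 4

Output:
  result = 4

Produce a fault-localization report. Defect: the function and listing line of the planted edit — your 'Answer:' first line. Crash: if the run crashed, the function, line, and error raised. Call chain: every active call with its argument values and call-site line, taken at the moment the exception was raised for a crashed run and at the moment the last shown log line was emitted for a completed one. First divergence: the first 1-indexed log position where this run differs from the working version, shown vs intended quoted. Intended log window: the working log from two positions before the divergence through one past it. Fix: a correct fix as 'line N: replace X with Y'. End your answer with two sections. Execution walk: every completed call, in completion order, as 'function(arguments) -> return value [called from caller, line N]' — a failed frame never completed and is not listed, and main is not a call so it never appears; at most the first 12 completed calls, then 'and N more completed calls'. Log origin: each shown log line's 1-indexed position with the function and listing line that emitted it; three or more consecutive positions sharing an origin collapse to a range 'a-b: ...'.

Answer: the defect is in trim_outliers at line 13.
Key fact: The log first diverges at position 6: the faulty run prints 'checkpoint: 4' where the working version prints 'checkpoint: 36'.
Call chain: main.
First divergence: at position 6 the run shows 'checkpoint: 4' where the working version logs 'checkpoint: 36'.
Intended log window:
  4: match at position 5
  5: located slot 5
  6: checkpoint: 36
Execution walk:
  weigh_samples([-5, 3, 5, 3, 10, 12, 1, 1], 12) -> 5  [called from trim_outliers, line 10]
  trim_outliers([-5, 3, 5, 3, 10, 12, 1, 1], 12) -> 4  [called from main, line 19]
Log origin:
  1: logged in main at line 18
  2: logged in trim_outliers at line 9
  3: logged in weigh_samples at line 2
  4: logged in weigh_samples at line 5
  5: logged in trim_outliers at line 11
  6: logged in main at line 20
A correct fix: line 13: replace `//` with `*`.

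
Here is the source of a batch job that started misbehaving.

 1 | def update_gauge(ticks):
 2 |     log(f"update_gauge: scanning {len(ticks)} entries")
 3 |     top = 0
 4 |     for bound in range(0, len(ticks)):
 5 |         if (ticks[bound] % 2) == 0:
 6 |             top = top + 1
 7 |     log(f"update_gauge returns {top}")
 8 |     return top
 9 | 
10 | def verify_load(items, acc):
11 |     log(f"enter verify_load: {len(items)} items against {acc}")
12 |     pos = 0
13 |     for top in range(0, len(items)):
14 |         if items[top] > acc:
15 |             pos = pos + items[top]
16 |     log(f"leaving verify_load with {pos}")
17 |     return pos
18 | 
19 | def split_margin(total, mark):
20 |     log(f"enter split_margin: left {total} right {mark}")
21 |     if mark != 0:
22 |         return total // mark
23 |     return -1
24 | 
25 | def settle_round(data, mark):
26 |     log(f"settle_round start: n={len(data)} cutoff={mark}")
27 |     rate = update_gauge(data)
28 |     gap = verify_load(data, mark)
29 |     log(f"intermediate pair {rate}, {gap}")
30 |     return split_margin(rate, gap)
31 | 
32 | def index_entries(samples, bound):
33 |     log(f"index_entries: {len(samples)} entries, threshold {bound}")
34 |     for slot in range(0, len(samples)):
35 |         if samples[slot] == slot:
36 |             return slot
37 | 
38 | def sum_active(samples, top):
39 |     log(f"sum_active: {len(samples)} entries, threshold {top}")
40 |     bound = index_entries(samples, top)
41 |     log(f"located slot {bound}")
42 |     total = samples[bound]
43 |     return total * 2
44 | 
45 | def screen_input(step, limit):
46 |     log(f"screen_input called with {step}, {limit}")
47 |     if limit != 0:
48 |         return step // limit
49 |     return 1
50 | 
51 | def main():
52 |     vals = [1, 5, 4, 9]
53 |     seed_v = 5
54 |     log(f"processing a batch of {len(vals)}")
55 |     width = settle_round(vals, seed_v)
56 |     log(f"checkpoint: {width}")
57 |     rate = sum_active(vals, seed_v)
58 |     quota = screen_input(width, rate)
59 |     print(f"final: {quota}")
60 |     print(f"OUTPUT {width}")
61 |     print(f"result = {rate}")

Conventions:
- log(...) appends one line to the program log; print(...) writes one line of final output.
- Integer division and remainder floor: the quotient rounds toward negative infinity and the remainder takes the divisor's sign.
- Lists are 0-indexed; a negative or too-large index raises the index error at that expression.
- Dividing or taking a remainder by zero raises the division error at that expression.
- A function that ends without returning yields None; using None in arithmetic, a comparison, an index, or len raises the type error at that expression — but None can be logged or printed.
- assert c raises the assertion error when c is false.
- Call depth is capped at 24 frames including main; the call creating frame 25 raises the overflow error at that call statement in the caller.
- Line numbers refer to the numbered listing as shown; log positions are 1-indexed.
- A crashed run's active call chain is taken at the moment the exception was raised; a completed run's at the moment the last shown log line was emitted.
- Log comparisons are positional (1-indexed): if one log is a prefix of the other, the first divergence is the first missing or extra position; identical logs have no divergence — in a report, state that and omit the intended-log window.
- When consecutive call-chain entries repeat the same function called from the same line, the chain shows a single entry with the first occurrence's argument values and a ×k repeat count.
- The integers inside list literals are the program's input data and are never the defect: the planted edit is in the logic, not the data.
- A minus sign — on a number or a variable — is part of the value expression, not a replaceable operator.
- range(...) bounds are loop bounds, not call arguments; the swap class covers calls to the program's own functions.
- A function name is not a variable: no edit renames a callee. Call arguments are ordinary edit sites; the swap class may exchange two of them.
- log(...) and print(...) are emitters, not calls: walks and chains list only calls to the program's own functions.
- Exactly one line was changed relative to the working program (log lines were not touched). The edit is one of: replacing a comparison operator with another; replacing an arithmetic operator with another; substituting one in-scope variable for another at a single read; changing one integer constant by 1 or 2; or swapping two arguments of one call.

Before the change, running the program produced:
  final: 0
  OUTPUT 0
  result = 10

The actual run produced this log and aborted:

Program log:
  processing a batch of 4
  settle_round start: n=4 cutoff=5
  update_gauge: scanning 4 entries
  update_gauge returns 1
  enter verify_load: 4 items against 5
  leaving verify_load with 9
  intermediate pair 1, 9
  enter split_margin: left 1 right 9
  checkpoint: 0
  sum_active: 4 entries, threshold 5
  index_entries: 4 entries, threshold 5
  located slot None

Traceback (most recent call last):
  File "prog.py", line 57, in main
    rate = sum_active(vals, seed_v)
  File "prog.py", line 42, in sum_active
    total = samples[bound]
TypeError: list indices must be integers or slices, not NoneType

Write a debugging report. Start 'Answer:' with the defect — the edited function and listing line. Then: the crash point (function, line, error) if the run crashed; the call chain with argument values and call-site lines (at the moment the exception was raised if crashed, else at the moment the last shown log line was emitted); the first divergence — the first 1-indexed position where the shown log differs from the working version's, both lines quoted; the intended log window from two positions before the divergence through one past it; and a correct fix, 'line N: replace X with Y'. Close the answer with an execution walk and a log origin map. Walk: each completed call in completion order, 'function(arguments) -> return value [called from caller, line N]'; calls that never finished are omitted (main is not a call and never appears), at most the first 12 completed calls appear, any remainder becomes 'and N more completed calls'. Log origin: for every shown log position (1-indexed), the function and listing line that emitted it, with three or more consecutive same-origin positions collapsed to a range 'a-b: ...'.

Answer: the defect is in index_entries at line 35.
Key fact: At log position 12 the runs split — shown 'located slot None', but the working version logs 'located slot 1'.
Crash: sum_active, line 42, TypeError.
Call chain: main -> sum_active([1, 5, 4, 9], 5) (called at line 57).
First divergence: position 12 — the shown line 'located slot None' should read 'located slot 1'.
Intended log window:
  10: sum_active: 4 entries, threshold 5
  11: index_entries: 4 entries, threshold 5
  12: located slot 1
  13: screen_input called with 0, 10
Execution walk:
  update_gauge([1, 5, 4, 9]) -> 1  [called from settle_round, line 27]
  verify_load([1, 5, 4, 9], 5) -> 9  [called from settle_round, line 28]
  split_margin(1, 9) -> 0  [called from settle_round, line 30]
  settle_round([1, 5, 4, 9], 5) -> 0  [called from main, line 55]
  index_entries([1, 5, 4, 9], 5) -> None  [called from sum_active, line 40]
Log origins:
  1: from main, line 54
  2: from settle_round, line 26
  3: from update_gauge, line 2
  4: from update_gauge, line 7
  5: from verify_load, line 11
  6: from verify_load, line 16
  7: from settle_round, line 29
  8: from split_margin, line 20
  9: from main, line 56
  10: from sum_active, line 39
  11: from index_entries, line 33
  12: from sum_active, line 41
A correct fix: line 35: replace `samples[slot] == slot` with `samples[slot] == bound`.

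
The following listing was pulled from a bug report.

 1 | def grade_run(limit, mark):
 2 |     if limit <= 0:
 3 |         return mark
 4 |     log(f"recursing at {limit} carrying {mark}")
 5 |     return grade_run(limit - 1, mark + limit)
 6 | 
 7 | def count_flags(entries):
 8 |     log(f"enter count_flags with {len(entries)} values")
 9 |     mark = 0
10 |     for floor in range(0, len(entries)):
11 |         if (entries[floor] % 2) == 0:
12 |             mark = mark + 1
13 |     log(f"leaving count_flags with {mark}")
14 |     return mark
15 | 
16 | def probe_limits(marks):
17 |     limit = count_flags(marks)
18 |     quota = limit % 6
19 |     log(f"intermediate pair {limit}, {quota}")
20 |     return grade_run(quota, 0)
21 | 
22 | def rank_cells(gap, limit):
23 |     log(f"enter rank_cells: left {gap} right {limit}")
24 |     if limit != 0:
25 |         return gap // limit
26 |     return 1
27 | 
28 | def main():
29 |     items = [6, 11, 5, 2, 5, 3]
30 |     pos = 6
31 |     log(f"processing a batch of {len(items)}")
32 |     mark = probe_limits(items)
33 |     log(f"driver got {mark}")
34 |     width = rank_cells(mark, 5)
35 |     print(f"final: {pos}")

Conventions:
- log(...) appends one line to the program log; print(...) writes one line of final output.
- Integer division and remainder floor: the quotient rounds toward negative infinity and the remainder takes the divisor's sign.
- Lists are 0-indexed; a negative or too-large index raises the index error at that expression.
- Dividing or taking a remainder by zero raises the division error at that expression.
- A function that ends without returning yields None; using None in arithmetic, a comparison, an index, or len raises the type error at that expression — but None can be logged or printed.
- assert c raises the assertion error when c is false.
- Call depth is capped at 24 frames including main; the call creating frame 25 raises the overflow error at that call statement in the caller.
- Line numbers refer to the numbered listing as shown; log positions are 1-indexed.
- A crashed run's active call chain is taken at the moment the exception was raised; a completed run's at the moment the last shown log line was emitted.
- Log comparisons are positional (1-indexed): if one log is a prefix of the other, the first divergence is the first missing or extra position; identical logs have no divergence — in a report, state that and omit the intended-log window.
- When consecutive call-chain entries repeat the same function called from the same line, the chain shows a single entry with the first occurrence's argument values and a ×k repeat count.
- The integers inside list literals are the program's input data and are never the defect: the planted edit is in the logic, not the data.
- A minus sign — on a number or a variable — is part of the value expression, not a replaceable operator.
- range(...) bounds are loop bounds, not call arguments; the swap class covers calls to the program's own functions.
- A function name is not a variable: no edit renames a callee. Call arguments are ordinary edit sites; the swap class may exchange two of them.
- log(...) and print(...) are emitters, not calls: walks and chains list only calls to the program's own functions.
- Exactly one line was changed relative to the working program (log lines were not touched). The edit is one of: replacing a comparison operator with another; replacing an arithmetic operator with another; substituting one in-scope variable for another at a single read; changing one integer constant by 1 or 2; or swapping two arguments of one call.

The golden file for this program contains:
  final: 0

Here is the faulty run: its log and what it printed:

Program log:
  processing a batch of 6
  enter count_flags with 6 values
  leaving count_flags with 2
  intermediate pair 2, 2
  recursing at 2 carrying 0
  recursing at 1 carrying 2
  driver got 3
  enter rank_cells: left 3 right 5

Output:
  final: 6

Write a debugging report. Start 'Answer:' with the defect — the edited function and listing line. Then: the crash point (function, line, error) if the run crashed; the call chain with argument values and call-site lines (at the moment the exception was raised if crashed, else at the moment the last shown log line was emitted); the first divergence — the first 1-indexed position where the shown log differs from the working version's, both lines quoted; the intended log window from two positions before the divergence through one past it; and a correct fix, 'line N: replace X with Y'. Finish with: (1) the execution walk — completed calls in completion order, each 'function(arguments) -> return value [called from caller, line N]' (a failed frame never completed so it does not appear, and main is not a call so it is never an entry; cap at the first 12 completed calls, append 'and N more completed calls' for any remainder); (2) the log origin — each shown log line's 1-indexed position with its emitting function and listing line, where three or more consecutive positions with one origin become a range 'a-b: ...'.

Answer: the defect is in main at line 35.
Core observation: Every logged value matches the working version; the printed result is what differs.
Call chain: main -> rank_cells(3, 5) (called at line 34).
First divergence: there is none — every log position agrees.
Execution walk:
  count_flags([6, 11, 5, 2, 5, 3]) -> 2  [called from probe_limits, line 17]
  grade_run(0, 3) -> 3  [called from grade_run, line 5]
  grade_run(1, 2) -> 3  [called from grade_run, line 5]
  grade_run(2, 0) -> 3  [called from probe_limits, line 20]
  probe_limits([6, 11, 5, 2, 5, 3]) -> 3  [called from main, line 32]
  rank_cells(3, 5) -> 0  [called from main, line 34]
Log origin:
  1 — main, line 31
  2 — count_flags, line 8
  3 — count_flags, line 13
  4 — probe_limits, line 19
  5 — grade_run, line 4
  6 — grade_run, line 4
  7 — main, line 33
  8 — rank_cells, line 23
A correct fix: line 35: replace `pos` with `width`.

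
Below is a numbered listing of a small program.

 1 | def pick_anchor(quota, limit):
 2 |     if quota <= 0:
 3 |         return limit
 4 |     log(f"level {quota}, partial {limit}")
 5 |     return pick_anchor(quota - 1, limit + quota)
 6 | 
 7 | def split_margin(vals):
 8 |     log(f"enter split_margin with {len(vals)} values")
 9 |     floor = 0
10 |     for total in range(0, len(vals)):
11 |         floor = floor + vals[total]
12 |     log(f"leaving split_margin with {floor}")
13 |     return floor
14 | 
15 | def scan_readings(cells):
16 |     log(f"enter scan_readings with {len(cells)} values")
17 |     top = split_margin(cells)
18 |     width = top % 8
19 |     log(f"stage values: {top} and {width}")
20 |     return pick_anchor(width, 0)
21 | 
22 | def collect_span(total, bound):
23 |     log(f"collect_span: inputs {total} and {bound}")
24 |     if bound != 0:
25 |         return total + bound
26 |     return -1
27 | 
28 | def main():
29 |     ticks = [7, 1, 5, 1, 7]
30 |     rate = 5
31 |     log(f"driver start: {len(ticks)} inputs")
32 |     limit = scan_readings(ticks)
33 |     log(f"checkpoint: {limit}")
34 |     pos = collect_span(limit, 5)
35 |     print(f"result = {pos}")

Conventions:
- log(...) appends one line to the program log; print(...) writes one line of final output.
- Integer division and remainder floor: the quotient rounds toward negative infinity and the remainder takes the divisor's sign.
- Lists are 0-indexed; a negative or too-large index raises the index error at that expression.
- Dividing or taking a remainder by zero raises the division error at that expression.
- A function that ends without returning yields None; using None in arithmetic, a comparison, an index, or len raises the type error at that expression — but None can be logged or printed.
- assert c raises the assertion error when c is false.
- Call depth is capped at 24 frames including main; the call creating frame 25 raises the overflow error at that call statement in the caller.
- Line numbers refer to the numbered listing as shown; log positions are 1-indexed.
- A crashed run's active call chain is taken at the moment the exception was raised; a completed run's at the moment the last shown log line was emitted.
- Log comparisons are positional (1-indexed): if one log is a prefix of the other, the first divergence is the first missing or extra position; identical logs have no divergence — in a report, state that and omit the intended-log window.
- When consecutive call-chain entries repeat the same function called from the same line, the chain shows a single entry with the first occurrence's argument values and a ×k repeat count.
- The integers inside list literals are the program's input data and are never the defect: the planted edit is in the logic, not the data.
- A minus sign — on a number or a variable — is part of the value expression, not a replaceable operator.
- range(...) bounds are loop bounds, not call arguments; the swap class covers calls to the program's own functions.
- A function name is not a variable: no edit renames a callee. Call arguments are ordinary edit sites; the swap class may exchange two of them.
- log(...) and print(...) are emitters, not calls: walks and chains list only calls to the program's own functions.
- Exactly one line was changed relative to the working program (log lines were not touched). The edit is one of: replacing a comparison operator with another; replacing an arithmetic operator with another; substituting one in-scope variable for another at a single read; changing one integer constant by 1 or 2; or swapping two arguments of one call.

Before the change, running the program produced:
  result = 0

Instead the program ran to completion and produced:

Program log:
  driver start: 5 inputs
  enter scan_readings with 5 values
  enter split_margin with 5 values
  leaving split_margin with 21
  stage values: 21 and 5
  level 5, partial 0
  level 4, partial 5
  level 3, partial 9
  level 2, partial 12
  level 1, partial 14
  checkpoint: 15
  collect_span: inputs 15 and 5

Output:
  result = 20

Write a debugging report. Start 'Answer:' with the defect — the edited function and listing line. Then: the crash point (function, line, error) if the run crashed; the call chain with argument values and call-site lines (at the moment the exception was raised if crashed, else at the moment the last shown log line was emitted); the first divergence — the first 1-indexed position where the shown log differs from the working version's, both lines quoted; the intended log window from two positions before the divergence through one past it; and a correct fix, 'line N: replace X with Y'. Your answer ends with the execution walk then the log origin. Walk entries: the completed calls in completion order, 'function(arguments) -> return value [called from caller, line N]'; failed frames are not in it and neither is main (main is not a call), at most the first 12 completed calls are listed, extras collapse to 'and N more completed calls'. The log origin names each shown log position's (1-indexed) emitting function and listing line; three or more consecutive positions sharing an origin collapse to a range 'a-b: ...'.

Answer: the defect is in collect_span at line 25.
Key fact: Nothing in the log betrays the bug — only the output does.
Call chain: main -> collect_span(15, 5) (called at line 34).
First divergence: there is none — every log position agrees.
Execution walk:
  split_margin([7, 1, 5, 1, 7]) -> 21  [called from scan_readings, line 17]
  pick_anchor(0, 15) -> 15  [called from pick_anchor, line 5]
  pick_anchor(1, 14) -> 15  [called from pick_anchor, line 5]
  pick_anchor(2, 12) -> 15  [called from pick_anchor, line 5]
  pick_anchor(3, 9) -> 15  [called from pick_anchor, line 5]
  pick_anchor(4, 5) -> 15  [called from pick_anchor, line 5]
  pick_anchor(5, 0) -> 15  [called from scan_readings, line 20]
  scan_readings([7, 1, 5, 1, 7]) -> 15  [called from main, line 32]
  collect_span(15, 5) -> 20  [called from main, line 34]
Log origins:
  1 — main, line 31
  2 — scan_readings, line 16
  3 — split_margin, line 8
  4 — split_margin, line 12
  5 — scan_readings, line 19
  6-10 — pick_anchor, line 4
  11 — main, line 33
  12 — collect_span, line 23
A correct fix: line 25: replace `+` with `%`.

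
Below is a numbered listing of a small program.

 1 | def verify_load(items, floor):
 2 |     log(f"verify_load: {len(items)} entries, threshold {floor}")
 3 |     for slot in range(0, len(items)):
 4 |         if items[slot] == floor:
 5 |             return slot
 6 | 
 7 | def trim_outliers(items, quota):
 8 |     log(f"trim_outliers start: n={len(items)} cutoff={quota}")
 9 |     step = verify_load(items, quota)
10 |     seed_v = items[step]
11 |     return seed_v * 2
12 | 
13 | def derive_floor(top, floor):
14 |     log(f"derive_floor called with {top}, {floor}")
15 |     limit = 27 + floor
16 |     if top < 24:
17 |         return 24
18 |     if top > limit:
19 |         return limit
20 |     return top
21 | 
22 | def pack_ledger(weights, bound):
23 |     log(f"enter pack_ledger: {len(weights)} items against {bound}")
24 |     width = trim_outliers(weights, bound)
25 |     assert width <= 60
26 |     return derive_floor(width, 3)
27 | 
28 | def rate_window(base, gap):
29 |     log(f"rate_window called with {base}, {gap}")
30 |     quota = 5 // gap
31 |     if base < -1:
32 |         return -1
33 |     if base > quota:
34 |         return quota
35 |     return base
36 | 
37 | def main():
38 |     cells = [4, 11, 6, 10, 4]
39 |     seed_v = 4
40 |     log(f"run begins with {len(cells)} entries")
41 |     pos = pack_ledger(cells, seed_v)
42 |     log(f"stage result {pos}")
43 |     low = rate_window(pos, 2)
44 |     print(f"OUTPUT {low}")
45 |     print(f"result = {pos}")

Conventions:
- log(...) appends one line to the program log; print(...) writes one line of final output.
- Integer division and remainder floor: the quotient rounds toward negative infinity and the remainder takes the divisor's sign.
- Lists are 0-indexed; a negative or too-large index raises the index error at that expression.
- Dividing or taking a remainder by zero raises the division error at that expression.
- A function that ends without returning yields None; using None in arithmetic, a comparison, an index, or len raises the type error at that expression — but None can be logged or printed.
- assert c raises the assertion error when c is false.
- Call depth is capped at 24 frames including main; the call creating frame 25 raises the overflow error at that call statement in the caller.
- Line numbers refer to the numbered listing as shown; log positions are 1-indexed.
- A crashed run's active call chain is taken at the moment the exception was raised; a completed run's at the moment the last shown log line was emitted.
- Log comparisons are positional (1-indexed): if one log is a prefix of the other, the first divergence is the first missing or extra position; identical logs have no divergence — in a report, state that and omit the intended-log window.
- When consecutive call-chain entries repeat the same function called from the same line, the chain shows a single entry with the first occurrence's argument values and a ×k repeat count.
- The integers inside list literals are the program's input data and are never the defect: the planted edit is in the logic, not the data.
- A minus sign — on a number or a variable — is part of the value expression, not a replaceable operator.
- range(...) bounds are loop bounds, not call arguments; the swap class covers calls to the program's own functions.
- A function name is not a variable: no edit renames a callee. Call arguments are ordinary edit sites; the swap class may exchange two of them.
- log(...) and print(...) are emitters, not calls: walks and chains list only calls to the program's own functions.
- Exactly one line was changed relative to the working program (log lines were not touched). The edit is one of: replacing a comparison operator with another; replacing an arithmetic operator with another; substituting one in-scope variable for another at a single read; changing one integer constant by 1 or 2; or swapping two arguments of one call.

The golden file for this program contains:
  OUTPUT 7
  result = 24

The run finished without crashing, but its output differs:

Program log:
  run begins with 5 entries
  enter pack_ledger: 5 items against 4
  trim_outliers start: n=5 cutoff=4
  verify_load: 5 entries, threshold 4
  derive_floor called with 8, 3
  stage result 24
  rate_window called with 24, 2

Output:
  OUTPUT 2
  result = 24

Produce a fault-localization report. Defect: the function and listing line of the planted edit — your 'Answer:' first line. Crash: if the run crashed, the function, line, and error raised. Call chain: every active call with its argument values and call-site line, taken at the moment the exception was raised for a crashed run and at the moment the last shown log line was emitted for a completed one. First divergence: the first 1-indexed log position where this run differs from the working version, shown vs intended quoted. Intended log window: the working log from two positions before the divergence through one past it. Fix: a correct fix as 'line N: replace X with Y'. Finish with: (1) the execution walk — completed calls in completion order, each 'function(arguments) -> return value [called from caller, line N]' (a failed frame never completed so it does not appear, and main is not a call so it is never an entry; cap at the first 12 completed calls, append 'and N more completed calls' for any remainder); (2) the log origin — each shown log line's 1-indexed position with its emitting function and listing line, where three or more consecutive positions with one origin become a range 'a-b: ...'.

Answer: the defect is in rate_window at line 30.
Key observation: No log line changed; the fault shows up purely in the output.
Call chain: main -> rate_window(24, 2) (called at line 43).
First divergence: none (the log streams are identical).
Execution walk:
  verify_load([4, 11, 6, 10, 4], 4) -> 0  [called from trim_outliers, line 9]
  trim_outliers([4, 11, 6, 10, 4], 4) -> 8  [called from pack_ledger, line 24]
  derive_floor(8, 3) -> 24  [called from pack_ledger, line 26]
  pack_ledger([4, 11, 6, 10, 4], 4) -> 24  [called from main, line 41]
  rate_window(24, 2) -> 2  [called from main, line 43]
Log line origins:
  1 — main, line 40
  2 — pack_ledger, line 23
  3 — trim_outliers, line 8
  4 — verify_load, line 2
  5 — derive_floor, line 14
  6 — main, line 42
  7 — rate_window, line 29
A correct fix: line 30: replace `//` with `+`.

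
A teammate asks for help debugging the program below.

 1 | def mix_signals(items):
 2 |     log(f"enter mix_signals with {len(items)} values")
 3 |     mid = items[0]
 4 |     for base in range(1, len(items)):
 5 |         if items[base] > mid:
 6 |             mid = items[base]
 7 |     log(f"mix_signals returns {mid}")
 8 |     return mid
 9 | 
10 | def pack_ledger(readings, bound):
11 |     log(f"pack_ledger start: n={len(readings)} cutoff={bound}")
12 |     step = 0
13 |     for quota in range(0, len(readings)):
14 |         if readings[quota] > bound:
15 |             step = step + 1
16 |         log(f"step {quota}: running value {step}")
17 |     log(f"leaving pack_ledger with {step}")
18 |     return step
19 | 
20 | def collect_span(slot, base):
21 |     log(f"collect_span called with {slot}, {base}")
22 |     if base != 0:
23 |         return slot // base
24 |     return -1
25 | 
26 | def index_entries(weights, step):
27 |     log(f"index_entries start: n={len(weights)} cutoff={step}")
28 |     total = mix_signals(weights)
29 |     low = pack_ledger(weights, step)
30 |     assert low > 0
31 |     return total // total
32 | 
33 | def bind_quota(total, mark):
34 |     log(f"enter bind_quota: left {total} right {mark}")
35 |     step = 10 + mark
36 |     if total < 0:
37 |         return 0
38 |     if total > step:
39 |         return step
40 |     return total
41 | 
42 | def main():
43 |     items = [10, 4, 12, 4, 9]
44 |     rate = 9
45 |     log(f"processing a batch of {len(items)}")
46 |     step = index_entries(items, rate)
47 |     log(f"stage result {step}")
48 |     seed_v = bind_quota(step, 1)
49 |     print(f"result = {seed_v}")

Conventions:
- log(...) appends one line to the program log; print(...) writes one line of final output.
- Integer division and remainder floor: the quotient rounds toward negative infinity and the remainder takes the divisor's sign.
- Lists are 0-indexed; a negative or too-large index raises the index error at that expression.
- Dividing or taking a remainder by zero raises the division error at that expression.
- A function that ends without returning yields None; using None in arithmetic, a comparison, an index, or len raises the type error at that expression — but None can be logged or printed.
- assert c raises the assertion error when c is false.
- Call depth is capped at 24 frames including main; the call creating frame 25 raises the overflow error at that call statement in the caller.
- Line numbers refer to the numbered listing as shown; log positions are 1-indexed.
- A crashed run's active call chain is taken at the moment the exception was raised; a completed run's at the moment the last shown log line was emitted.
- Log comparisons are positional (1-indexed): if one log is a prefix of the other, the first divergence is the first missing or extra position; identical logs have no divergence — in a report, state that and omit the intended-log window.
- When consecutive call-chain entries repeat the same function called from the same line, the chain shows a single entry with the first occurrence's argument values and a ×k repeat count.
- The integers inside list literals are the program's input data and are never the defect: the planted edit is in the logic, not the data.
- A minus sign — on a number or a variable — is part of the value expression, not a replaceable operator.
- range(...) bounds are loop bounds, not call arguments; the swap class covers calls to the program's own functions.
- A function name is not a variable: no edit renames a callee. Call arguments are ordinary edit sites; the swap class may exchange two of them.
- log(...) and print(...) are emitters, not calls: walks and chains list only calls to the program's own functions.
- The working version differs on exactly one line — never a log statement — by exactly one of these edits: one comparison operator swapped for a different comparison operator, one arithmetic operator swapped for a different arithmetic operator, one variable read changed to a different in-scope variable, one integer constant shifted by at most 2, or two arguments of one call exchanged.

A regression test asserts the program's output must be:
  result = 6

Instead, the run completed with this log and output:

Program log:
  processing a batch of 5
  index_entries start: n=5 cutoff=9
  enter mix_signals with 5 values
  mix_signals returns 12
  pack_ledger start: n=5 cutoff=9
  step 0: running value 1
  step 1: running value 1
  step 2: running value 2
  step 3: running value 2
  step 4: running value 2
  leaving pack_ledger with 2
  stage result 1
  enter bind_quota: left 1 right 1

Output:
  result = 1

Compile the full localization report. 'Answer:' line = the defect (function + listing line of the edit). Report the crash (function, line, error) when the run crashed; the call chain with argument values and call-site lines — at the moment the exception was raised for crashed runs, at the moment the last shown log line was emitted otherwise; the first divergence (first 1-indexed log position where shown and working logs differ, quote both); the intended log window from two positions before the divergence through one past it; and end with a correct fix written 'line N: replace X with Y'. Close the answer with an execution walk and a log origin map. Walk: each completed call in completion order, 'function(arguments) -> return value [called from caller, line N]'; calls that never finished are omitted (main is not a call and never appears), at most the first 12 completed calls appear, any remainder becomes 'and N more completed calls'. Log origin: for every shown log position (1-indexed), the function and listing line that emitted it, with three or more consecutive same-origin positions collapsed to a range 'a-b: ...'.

Answer: the defect is in index_entries at line 31.
Core observation: The log first diverges at position 12: the faulty run prints 'stage result 1' where the working version prints 'stage result 6'.
Call chain: main -> bind_quota(1, 1) (called at line 48).
First divergence: at position 12 the run shows 'stage result 1' where the working version logs 'stage result 6'.
Intended log window:
  10: step 4: running value 2
  11: leaving pack_ledger with 2
  12: stage result 6
  13: enter bind_quota: left 6 right 1
Execution walk:
  mix_signals([10, 4, 12, 4, 9]) -> 12  [called from index_entries, line 28]
  pack_ledger([10, 4, 12, 4, 9], 9) -> 2  [called from index_entries, line 29]
  index_entries([10, 4, 12, 4, 9], 9) -> 1  [called from main, line 46]
  bind_quota(1, 1) -> 1  [called from main, line 48]
Origin of each log line:
  1: logged in main at line 45
  2: logged in index_entries at line 27
  3: logged in mix_signals at line 2
  4: logged in mix_signals at line 7
  5: logged in pack_ledger at line 11
  6-10: logged in pack_ledger at line 16
  11: logged in pack_ledger at line 17
  12: logged in main at line 47
  13: logged in bind_quota at line 34
A correct fix: line 31: replace `total // total` with `total // low`.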